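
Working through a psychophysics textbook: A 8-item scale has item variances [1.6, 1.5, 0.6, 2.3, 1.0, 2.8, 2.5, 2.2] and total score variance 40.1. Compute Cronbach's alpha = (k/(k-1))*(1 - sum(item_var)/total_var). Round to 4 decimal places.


alpha = (k/(k-1)) * (1 - sum(s_i^2)/s_total^2)
sum(item variances) = 14.5
k/(k-1) = 8/7 = 1.142857
1 - 14.5/40.1 = 1 - 0.361596 = 0.638404
alpha = 1.142857 * 0.638404
= 0.7296


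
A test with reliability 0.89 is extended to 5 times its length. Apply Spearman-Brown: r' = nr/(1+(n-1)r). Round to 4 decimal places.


r_new = n*r / (1 + (n-1)*r)
Numerator = 5 * 0.89 = 4.45
Denominator = 1 + 4 * 0.89 = 4.56
r_new = 4.45 / 4.56
= 0.9759


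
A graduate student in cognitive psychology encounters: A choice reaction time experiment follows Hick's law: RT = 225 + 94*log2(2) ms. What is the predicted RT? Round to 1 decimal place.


RT = 225 + 94 * log2(2)
log2(2) = 1.0
RT = 225 + 94 * 1.0
= 225 + 94.0
= 319.0 ms


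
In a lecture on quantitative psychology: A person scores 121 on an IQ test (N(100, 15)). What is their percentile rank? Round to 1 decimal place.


z = (IQ - mean) / SD
z = (121 - 100) / 15 = 1.4
Percentile = Phi(1.4) * 100
Phi(1.4) = 0.919243
= 91.9


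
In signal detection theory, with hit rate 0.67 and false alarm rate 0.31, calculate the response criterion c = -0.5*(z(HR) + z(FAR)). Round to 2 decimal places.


c = -0.5 * (z(HR) + z(FAR))
z(0.67) = 0.4399
z(0.31) = -0.4959
c = -0.5 * (0.4399 + -0.4959)
= -0.5 * -0.056
= 0.03


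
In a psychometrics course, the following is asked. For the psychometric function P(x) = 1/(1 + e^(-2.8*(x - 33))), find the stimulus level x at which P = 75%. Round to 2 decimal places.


At P = 0.75: 0.75 = 1/(1 + e^(-k*(x-x0)))
Solving: e^(-k*(x-x0)) = 1/3
x = x0 + ln(3)/k
ln(3) = 1.0986
x = 33 + 1.0986/2.8
= 33 + 0.3924
= 33.39


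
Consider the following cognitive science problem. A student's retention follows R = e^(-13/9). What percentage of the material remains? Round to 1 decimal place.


R = e^(-t/S)
-t/S = -13/9 = -1.444444
R = e^(-1.444444) = 0.235877
Percentage = 0.235877 * 100
= 23.6


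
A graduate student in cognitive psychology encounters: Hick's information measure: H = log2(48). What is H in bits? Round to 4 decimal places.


H = log2(n)
H = log2(48)
= 5.5850


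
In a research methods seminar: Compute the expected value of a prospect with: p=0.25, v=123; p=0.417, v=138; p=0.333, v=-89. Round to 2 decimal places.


EU = sum(p_i * v_i)
0.25 * 123 = 30.75
0.417 * 138 = 57.546
0.333 * -89 = -29.637
EU = 30.75 + 57.546 + -29.637
= 58.66


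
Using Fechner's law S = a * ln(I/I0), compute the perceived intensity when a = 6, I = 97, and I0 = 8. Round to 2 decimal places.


S = 6 * ln(97/8)
I/I0 = 12.125
ln(12.125) = 2.4953
S = 6 * 2.4953
= 14.97


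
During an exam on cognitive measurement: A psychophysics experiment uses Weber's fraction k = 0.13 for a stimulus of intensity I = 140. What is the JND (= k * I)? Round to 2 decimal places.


JND = k * I
JND = 0.13 * 140
= 18.20


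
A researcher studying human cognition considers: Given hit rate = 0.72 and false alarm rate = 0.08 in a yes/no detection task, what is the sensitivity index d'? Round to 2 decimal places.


d' = z(HR) - z(FAR)
z(0.72) = 0.5828
z(0.08) = -1.4051
d' = 0.5828 - -1.4051
= 1.99


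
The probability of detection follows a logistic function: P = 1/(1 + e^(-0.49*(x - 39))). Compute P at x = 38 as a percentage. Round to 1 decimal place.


P(x) = 1/(1 + e^(-0.49*(38 - 39)))
Exponent = -0.49 * -1 = 0.49
e^(0.49) = 1.632316
P = 1/(1 + 1.632316) = 0.379894
Percentage = 38.0


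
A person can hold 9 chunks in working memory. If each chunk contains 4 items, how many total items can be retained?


Total items = chunks * items_per_chunk
= 9 * 4
= 36


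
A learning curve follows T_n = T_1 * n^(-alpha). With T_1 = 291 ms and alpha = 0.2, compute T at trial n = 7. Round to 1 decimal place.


T_n = 291 * 7^(-0.2)
7^(-0.2) = 0.677611
T_n = 291 * 0.677611
= 197.2 ms


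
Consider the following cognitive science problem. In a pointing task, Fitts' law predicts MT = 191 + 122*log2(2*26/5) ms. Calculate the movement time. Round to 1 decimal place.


MT = 191 + 122 * log2(2*26/5)
2D/W = 10.4
log2(10.4) = 3.3785
MT = 191 + 122 * 3.3785
= 603.2 ms


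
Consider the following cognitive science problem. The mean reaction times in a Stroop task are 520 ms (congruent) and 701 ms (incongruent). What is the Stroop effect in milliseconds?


Stroop effect = RT(incongruent) - RT(congruent)
= 701 - 520
= 181 ms


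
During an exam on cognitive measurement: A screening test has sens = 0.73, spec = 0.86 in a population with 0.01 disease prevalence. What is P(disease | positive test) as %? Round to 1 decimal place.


PPV = (sens * prev) / (sens * prev + (1-spec) * (1-prev))
Numerator = 0.73 * 0.01 = 0.0073
P(positive and no disease) = (1 - spec) * (1 - prev) = (1 - 0.86) * (1 - 0.01) = 0.1386
Denominator = 0.0073 + 0.1386 = 0.1459
PPV = 0.0073 / 0.1459 = 0.050034
As percentage = 5.0


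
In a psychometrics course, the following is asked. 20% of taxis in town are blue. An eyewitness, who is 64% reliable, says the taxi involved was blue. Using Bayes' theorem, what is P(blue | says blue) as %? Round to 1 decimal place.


P(blue | says blue) = P(says blue | blue)*P(blue) / [P(says blue | blue)*P(blue) + P(says blue | not blue)*P(not blue)]
Numerator = 0.64 * 0.2 = 0.128
False identification = 0.36 * 0.8 = 0.288
P = 0.128 / (0.128 + 0.288)
= 0.128 / 0.416
As percentage = 30.8


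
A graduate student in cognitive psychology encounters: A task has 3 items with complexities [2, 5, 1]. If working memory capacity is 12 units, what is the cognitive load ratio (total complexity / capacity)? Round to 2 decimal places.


Total complexity = 2 + 5 + 1 = 8
Load = total / capacity = 8 / 12
= 0.67


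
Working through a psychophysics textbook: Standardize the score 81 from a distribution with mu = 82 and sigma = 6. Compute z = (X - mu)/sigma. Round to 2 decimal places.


z = (X - mu) / sigma
= (81 - 82) / 6
= -1 / 6
= -0.17


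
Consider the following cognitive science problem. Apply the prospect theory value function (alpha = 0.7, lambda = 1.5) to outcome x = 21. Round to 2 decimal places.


Since x = 21 >= 0, use v(x) = x^0.7
21^0.7 = 8.4247
v(21) = 8.42


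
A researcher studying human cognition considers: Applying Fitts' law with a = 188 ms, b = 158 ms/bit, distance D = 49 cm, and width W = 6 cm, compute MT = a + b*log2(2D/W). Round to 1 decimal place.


MT = 188 + 158 * log2(2*49/6)
2D/W = 16.333333
log2(16.333333) = 4.0297
MT = 188 + 158 * 4.0297
= 824.7 ms


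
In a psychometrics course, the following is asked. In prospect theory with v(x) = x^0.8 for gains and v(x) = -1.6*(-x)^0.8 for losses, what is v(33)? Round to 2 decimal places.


Since x = 33 >= 0, use v(x) = x^0.8
33^0.8 = 16.3988
v(33) = 16.40


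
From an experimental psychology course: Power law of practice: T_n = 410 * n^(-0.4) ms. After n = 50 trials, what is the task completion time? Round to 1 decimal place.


T_n = 410 * 50^(-0.4)
50^(-0.4) = 0.209128
T_n = 410 * 0.209128
= 85.7 ms


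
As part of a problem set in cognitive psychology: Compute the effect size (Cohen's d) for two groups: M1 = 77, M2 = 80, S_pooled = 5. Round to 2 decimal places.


Cohen's d = (M1 - M2) / S_pooled
= (77 - 80) / 5
= -3 / 5
= -0.60


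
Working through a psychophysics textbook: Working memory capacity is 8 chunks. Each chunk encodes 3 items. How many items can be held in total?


Total items = chunks * items_per_chunk
= 8 * 3
= 24


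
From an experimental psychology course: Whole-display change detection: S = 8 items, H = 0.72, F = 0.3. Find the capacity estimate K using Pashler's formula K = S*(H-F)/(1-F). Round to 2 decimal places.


K = S * (H - F) / (1 - F)
H - F = 0.42
1 - F = 0.7
K = 8 * 0.42 / 0.7
= 4.80


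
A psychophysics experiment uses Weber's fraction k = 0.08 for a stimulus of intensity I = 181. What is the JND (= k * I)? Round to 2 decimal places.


JND = k * I
JND = 0.08 * 181
= 14.48


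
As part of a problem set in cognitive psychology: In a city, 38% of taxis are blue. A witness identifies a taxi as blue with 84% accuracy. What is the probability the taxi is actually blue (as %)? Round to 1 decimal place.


P(blue | says blue) = P(says blue | blue)*P(blue) / [P(says blue | blue)*P(blue) + P(says blue | not blue)*P(not blue)]
Numerator = 0.84 * 0.38 = 0.3192
False identification = 0.16 * 0.62 = 0.0992
P = 0.3192 / (0.3192 + 0.0992)
= 0.3192 / 0.4184
As percentage = 76.3


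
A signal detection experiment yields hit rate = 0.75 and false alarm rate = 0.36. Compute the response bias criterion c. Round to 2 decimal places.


c = -0.5 * (z(HR) + z(FAR))
z(0.75) = 0.6745
z(0.36) = -0.3585
c = -0.5 * (0.6745 + -0.3585)
= -0.5 * 0.316
= -0.16


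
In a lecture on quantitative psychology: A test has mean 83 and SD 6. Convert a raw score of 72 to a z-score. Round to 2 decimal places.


z = (X - mu) / sigma
= (72 - 83) / 6
= -11 / 6
= -1.83


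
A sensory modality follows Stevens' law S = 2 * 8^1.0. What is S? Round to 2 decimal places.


S = 2 * 8^1.0
8^1.0 = 8.0
S = 2 * 8.0
= 16.00


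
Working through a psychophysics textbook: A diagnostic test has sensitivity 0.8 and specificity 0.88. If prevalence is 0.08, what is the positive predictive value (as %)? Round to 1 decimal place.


PPV = (sens * prev) / (sens * prev + (1-spec) * (1-prev))
Numerator = 0.8 * 0.08 = 0.064
P(positive and no disease) = (1 - spec) * (1 - prev) = (1 - 0.88) * (1 - 0.08) = 0.1104
Denominator = 0.064 + 0.1104 = 0.1744
PPV = 0.064 / 0.1744 = 0.366972
As percentage = 36.7


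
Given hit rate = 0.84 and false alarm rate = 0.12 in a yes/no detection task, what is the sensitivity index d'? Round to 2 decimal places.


d' = z(HR) - z(FAR)
z(0.84) = 0.9945
z(0.12) = -1.175
d' = 0.9945 - -1.175
= 2.17


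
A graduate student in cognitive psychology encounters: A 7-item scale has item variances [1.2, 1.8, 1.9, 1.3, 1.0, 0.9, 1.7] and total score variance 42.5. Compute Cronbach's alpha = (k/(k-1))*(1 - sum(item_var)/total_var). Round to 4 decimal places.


alpha = (k/(k-1)) * (1 - sum(s_i^2)/s_total^2)
sum(item variances) = 9.8
k/(k-1) = 7/6 = 1.166667
1 - 9.8/42.5 = 1 - 0.230588 = 0.769412
alpha = 1.166667 * 0.769412
= 0.8976


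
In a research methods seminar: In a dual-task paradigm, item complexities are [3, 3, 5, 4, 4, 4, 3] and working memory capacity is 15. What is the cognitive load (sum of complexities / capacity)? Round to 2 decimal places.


Total complexity = 3 + 3 + 5 + 4 + 4 + 4 + 3 = 26
Load = total / capacity = 26 / 15
= 1.73


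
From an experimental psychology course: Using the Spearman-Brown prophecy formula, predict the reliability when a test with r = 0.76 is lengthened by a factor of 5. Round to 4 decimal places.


r_new = n*r / (1 + (n-1)*r)
Numerator = 5 * 0.76 = 3.8
Denominator = 1 + 4 * 0.76 = 4.04
r_new = 3.8 / 4.04
= 0.9406


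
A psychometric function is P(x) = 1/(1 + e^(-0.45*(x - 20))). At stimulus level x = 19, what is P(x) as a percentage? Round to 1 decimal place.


P(x) = 1/(1 + e^(-0.45*(19 - 20)))
Exponent = -0.45 * -1 = 0.45
e^(0.45) = 1.568312
P = 1/(1 + 1.568312) = 0.389361
Percentage = 38.9


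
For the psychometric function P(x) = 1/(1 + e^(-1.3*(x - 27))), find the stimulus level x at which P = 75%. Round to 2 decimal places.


At P = 0.75: 0.75 = 1/(1 + e^(-k*(x-x0)))
Solving: e^(-k*(x-x0)) = 1/3
x = x0 + ln(3)/k
ln(3) = 1.0986
x = 27 + 1.0986/1.3
= 27 + 0.8451
= 27.85


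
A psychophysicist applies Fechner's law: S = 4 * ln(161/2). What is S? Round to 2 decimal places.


S = 4 * ln(161/2)
I/I0 = 80.5
ln(80.5) = 4.3883
S = 4 * 4.3883
= 17.55


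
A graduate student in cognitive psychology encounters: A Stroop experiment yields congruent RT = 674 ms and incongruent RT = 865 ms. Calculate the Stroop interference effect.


Stroop effect = RT(incongruent) - RT(congruent)
= 865 - 674
= 191 ms


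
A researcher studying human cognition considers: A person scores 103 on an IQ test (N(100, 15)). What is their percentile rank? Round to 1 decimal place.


z = (IQ - mean) / SD
z = (103 - 100) / 15 = 0.2
Percentile = Phi(0.2) * 100
Phi(0.2) = 0.57926
= 57.9


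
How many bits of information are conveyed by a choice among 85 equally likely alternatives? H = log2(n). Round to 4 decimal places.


H = log2(n)
H = log2(85)
= 6.4094


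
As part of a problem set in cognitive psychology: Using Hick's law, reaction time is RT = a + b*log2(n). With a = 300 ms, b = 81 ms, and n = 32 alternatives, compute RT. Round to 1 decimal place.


RT = 300 + 81 * log2(32)
log2(32) = 5.0
RT = 300 + 81 * 5.0
= 300 + 405.0
= 705.0 ms


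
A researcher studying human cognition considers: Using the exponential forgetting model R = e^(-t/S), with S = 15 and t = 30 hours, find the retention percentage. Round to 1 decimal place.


R = e^(-t/S)
-t/S = -30/15 = -2.0
R = e^(-2.0) = 0.135335
Percentage = 0.135335 * 100
= 13.5


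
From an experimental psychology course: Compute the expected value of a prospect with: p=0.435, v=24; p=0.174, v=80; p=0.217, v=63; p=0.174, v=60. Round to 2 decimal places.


EU = sum(p_i * v_i)
0.435 * 24 = 10.44
0.174 * 80 = 13.92
0.217 * 63 = 13.671
0.174 * 60 = 10.44
EU = 10.44 + 13.92 + 13.671 + 10.44
= 48.47


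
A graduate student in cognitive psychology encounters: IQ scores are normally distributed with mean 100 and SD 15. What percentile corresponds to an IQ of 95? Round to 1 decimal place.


z = (IQ - mean) / SD
z = (95 - 100) / 15 = -0.3333
Percentile = Phi(-0.3333) * 100
Phi(-0.3333) = 0.369454
= 36.9


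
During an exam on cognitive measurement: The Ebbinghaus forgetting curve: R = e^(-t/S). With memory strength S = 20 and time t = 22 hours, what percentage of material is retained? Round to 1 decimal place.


R = e^(-t/S)
-t/S = -22/20 = -1.1
R = e^(-1.1) = 0.332871
Percentage = 0.332871 * 100
= 33.3


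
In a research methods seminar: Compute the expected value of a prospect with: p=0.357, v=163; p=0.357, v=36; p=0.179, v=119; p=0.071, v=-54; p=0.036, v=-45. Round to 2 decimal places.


EU = sum(p_i * v_i)
0.357 * 163 = 58.191
0.357 * 36 = 12.852
0.179 * 119 = 21.301
0.071 * -54 = -3.834
0.036 * -45 = -1.62
EU = 58.191 + 12.852 + 21.301 + -3.834 + -1.62
= 86.89


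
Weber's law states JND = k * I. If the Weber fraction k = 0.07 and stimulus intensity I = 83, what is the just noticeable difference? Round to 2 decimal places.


JND = k * I
JND = 0.07 * 83
= 5.81


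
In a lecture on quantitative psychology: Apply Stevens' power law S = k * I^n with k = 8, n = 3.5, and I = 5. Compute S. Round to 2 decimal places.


S = 8 * 5^3.5
5^3.5 = 279.5085
S = 8 * 279.5085
= 2236.07


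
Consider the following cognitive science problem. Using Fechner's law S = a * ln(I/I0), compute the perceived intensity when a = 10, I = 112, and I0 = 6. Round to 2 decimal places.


S = 10 * ln(112/6)
I/I0 = 18.666667
ln(18.666667) = 2.9267
S = 10 * 2.9267
= 29.27


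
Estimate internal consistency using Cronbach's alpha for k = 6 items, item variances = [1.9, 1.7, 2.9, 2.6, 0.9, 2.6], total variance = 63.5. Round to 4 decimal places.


alpha = (k/(k-1)) * (1 - sum(s_i^2)/s_total^2)
sum(item variances) = 12.6
k/(k-1) = 6/5 = 1.2
1 - 12.6/63.5 = 1 - 0.198425 = 0.801575
alpha = 1.2 * 0.801575
= 0.9619


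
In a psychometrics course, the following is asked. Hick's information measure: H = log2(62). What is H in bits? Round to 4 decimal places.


H = log2(n)
H = log2(62)
= 5.9542


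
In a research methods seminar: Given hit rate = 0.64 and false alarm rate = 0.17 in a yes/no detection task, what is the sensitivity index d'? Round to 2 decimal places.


d' = z(HR) - z(FAR)
z(0.64) = 0.3585
z(0.17) = -0.9542
d' = 0.3585 - -0.9542
= 1.31


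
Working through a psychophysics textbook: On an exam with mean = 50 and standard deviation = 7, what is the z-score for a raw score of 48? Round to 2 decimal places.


z = (X - mu) / sigma
= (48 - 50) / 7
= -2 / 7
= -0.29


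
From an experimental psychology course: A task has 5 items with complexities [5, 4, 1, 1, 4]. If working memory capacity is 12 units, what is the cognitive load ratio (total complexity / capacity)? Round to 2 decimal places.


Total complexity = 5 + 4 + 1 + 1 + 4 = 15
Load = total / capacity = 15 / 12
= 1.25


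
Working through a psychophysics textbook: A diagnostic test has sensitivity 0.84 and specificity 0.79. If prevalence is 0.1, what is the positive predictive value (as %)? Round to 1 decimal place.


PPV = (sens * prev) / (sens * prev + (1-spec) * (1-prev))
Numerator = 0.84 * 0.1 = 0.084
P(positive and no disease) = (1 - spec) * (1 - prev) = (1 - 0.79) * (1 - 0.1) = 0.189
Denominator = 0.084 + 0.189 = 0.273
PPV = 0.084 / 0.273 = 0.307692
As percentage = 30.8


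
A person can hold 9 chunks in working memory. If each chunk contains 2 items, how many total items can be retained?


Total items = chunks * items_per_chunk
= 9 * 2
= 18


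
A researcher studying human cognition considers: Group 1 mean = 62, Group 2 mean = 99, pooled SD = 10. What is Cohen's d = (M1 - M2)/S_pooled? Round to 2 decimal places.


Cohen's d = (M1 - M2) / S_pooled
= (62 - 99) / 10
= -37 / 10
= -3.70


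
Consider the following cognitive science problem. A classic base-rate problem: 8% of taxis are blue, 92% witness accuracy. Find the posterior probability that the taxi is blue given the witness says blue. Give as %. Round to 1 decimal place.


P(blue | says blue) = P(says blue | blue)*P(blue) / [P(says blue | blue)*P(blue) + P(says blue | not blue)*P(not blue)]
Numerator = 0.92 * 0.08 = 0.0736
False identification = 0.08 * 0.92 = 0.0736
P = 0.0736 / (0.0736 + 0.0736)
= 0.0736 / 0.1472
As percentage = 50.0


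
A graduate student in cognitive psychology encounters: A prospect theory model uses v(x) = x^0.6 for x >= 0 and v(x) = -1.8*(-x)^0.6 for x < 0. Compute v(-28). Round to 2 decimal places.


Since x = -28 < 0, use v(x) = -lambda*(-x)^alpha
(-x) = 28
28^0.6 = 7.3841
v(-28) = -1.8 * 7.3841
= -13.29


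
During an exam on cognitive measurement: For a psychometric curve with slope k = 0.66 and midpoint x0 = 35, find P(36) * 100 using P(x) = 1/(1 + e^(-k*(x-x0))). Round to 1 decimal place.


P(x) = 1/(1 + e^(-0.66*(36 - 35)))
Exponent = -0.66 * 1 = -0.66
e^(-0.66) = 0.516851
P = 1/(1 + 0.516851) = 0.659261
Percentage = 65.9


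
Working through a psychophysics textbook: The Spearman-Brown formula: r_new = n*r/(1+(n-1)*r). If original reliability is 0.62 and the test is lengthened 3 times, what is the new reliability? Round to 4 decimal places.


r_new = n*r / (1 + (n-1)*r)
Numerator = 3 * 0.62 = 1.86
Denominator = 1 + 2 * 0.62 = 2.24
r_new = 1.86 / 2.24
= 0.8304


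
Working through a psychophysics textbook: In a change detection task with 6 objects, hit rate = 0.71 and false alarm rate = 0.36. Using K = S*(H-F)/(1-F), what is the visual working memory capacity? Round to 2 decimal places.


K = S * (H - F) / (1 - F)
H - F = 0.35
1 - F = 0.64
K = 6 * 0.35 / 0.64
= 3.28


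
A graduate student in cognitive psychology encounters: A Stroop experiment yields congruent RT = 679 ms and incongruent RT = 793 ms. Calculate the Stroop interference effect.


Stroop effect = RT(incongruent) - RT(congruent)
= 793 - 679
= 114 ms


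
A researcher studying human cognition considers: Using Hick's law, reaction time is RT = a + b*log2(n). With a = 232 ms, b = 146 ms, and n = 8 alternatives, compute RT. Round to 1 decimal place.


RT = 232 + 146 * log2(8)
log2(8) = 3.0
RT = 232 + 146 * 3.0
= 232 + 438.0
= 670.0 ms


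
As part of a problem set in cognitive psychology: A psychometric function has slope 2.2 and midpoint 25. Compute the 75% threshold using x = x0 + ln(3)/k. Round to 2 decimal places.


At P = 0.75: 0.75 = 1/(1 + e^(-k*(x-x0)))
Solving: e^(-k*(x-x0)) = 1/3
x = x0 + ln(3)/k
ln(3) = 1.0986
x = 25 + 1.0986/2.2
= 25 + 0.4994
= 25.50


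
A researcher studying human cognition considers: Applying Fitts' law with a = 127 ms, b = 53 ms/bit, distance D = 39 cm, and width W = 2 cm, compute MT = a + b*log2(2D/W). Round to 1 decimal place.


MT = 127 + 53 * log2(2*39/2)
2D/W = 39.0
log2(39.0) = 5.2854
MT = 127 + 53 * 5.2854
= 407.1 ms


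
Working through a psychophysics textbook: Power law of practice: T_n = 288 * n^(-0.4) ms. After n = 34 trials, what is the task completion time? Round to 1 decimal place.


T_n = 288 * 34^(-0.4)
34^(-0.4) = 0.24401
T_n = 288 * 0.24401
= 70.3 ms


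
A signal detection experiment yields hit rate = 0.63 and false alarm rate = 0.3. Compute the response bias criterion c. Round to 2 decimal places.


c = -0.5 * (z(HR) + z(FAR))
z(0.63) = 0.3319
z(0.3) = -0.5244
c = -0.5 * (0.3319 + -0.5244)
= -0.5 * -0.1925
= 0.10


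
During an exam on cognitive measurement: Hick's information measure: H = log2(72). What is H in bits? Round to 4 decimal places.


H = log2(n)
H = log2(72)
= 6.1699


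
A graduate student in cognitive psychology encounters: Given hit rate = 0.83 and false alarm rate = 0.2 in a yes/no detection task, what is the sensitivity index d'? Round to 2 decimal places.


d' = z(HR) - z(FAR)
z(0.83) = 0.9542
z(0.2) = -0.8416
d' = 0.9542 - -0.8416
= 1.80


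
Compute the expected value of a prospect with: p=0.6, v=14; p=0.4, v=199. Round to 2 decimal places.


EU = sum(p_i * v_i)
0.6 * 14 = 8.4
0.4 * 199 = 79.6
EU = 8.4 + 79.6
= 88.00


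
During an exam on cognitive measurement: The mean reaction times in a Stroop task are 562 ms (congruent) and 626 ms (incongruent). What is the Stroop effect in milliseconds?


Stroop effect = RT(incongruent) - RT(congruent)
= 626 - 562
= 64 ms


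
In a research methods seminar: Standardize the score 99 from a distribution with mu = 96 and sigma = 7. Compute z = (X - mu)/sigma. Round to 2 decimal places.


z = (X - mu) / sigma
= (99 - 96) / 7
= 3 / 7
= 0.43


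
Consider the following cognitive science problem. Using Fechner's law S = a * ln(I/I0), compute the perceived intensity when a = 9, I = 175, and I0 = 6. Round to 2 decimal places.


S = 9 * ln(175/6)
I/I0 = 29.166667
ln(29.166667) = 3.373
S = 9 * 3.373
= 30.36


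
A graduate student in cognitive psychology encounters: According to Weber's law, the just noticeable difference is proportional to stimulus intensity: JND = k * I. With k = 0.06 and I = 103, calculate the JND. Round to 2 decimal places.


JND = k * I
JND = 0.06 * 103
= 6.18


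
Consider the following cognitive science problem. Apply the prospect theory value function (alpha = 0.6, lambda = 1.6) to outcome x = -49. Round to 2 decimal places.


Since x = -49 < 0, use v(x) = -lambda*(-x)^alpha
(-x) = 49
49^0.6 = 10.3304
v(-49) = -1.6 * 10.3304
= -16.53


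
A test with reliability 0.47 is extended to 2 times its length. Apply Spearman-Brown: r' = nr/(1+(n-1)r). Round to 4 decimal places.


r_new = n*r / (1 + (n-1)*r)
Numerator = 2 * 0.47 = 0.94
Denominator = 1 + 1 * 0.47 = 1.47
r_new = 0.94 / 1.47
= 0.6395


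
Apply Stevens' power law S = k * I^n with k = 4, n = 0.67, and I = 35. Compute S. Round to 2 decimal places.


S = 4 * 35^0.67
35^0.67 = 10.8274
S = 4 * 10.8274
= 43.31


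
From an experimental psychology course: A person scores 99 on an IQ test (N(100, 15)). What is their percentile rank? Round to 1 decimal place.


z = (IQ - mean) / SD
z = (99 - 100) / 15 = -0.0667
Percentile = Phi(-0.0667) * 100
Phi(-0.0667) = 0.47341
= 47.3


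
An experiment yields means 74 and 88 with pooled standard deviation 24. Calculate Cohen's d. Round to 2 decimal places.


Cohen's d = (M1 - M2) / S_pooled
= (74 - 88) / 24
= -14 / 24
= -0.58


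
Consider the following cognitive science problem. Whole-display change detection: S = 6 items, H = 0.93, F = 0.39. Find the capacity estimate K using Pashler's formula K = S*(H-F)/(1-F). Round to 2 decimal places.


K = S * (H - F) / (1 - F)
H - F = 0.54
1 - F = 0.61
K = 6 * 0.54 / 0.61
= 5.31


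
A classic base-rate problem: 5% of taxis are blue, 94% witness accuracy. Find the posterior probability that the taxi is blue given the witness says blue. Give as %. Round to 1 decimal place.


P(blue | says blue) = P(says blue | blue)*P(blue) / [P(says blue | blue)*P(blue) + P(says blue | not blue)*P(not blue)]
Numerator = 0.94 * 0.05 = 0.047
False identification = 0.06 * 0.95 = 0.057
P = 0.047 / (0.047 + 0.057)
= 0.047 / 0.104
As percentage = 45.2


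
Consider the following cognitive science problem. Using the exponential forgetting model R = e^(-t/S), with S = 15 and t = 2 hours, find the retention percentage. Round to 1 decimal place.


R = e^(-t/S)
-t/S = -2/15 = -0.133333
R = e^(-0.133333) = 0.875174
Percentage = 0.875174 * 100
= 87.5


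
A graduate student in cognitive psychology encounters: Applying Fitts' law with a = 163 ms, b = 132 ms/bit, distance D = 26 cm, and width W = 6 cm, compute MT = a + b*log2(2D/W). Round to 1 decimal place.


MT = 163 + 132 * log2(2*26/6)
2D/W = 8.666667
log2(8.666667) = 3.1155
MT = 163 + 132 * 3.1155
= 574.2 ms


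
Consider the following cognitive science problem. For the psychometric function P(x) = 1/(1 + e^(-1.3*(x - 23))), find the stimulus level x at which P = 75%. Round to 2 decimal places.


At P = 0.75: 0.75 = 1/(1 + e^(-k*(x-x0)))
Solving: e^(-k*(x-x0)) = 1/3
x = x0 + ln(3)/k
ln(3) = 1.0986
x = 23 + 1.0986/1.3
= 23 + 0.8451
= 23.85


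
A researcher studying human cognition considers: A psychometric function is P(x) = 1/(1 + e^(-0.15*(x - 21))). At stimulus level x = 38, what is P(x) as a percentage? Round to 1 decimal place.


P(x) = 1/(1 + e^(-0.15*(38 - 21)))
Exponent = -0.15 * 17 = -2.55
e^(-2.55) = 0.078082
P = 1/(1 + 0.078082) = 0.927573
Percentage = 92.8


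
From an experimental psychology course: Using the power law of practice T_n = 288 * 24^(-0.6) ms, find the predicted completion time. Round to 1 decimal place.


T_n = 288 * 24^(-0.6)
24^(-0.6) = 0.14855
T_n = 288 * 0.14855
= 42.8 ms


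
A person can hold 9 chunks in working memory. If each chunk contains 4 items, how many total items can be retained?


Total items = chunks * items_per_chunk
= 9 * 4
= 36


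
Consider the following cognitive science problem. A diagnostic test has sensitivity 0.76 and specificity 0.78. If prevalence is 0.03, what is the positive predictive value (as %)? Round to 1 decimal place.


PPV = (sens * prev) / (sens * prev + (1-spec) * (1-prev))
Numerator = 0.76 * 0.03 = 0.0228
P(positive and no disease) = (1 - spec) * (1 - prev) = (1 - 0.78) * (1 - 0.03) = 0.2134
Denominator = 0.0228 + 0.2134 = 0.2362
PPV = 0.0228 / 0.2362 = 0.096528
As percentage = 9.7


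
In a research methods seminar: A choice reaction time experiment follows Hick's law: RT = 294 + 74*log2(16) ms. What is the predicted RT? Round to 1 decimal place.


RT = 294 + 74 * log2(16)
log2(16) = 4.0
RT = 294 + 74 * 4.0
= 294 + 296.0
= 590.0 ms


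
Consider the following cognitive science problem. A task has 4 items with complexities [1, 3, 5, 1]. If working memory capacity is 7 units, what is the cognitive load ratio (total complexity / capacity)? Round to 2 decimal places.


Total complexity = 1 + 3 + 5 + 1 = 10
Load = total / capacity = 10 / 7
= 1.43


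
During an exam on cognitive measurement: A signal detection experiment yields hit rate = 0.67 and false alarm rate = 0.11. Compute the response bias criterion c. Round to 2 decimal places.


c = -0.5 * (z(HR) + z(FAR))
z(0.67) = 0.4399
z(0.11) = -1.2265
c = -0.5 * (0.4399 + -1.2265)
= -0.5 * -0.7866
= 0.39


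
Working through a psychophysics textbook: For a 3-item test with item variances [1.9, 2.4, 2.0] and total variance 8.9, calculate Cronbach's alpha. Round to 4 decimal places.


alpha = (k/(k-1)) * (1 - sum(s_i^2)/s_total^2)
sum(item variances) = 6.3
k/(k-1) = 3/2 = 1.5
1 - 6.3/8.9 = 1 - 0.707865 = 0.292135
alpha = 1.5 * 0.292135
= 0.4382


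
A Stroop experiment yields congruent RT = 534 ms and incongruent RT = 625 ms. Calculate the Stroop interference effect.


Stroop effect = RT(incongruent) - RT(congruent)
= 625 - 534
= 91 ms


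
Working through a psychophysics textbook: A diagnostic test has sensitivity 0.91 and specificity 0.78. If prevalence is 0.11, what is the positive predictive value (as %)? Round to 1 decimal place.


PPV = (sens * prev) / (sens * prev + (1-spec) * (1-prev))
Numerator = 0.91 * 0.11 = 0.1001
P(positive and no disease) = (1 - spec) * (1 - prev) = (1 - 0.78) * (1 - 0.11) = 0.1958
Denominator = 0.1001 + 0.1958 = 0.2959
PPV = 0.1001 / 0.2959 = 0.33829
As percentage = 33.8


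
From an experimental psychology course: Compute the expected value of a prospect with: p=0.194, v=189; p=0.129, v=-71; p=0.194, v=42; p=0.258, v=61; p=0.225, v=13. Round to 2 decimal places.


EU = sum(p_i * v_i)
0.194 * 189 = 36.666
0.129 * -71 = -9.159
0.194 * 42 = 8.148
0.258 * 61 = 15.738
0.225 * 13 = 2.925
EU = 36.666 + -9.159 + 8.148 + 15.738 + 2.925
= 54.32


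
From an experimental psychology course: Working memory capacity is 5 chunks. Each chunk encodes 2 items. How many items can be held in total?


Total items = chunks * items_per_chunk
= 5 * 2
= 10


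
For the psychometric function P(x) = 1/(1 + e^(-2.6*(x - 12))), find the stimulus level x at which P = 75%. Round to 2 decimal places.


At P = 0.75: 0.75 = 1/(1 + e^(-k*(x-x0)))
Solving: e^(-k*(x-x0)) = 1/3
x = x0 + ln(3)/k
ln(3) = 1.0986
x = 12 + 1.0986/2.6
= 12 + 0.4225
= 12.42


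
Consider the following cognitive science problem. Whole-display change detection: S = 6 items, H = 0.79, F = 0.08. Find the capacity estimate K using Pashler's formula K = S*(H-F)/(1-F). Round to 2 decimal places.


K = S * (H - F) / (1 - F)
H - F = 0.71
1 - F = 0.92
K = 6 * 0.71 / 0.92
= 4.63


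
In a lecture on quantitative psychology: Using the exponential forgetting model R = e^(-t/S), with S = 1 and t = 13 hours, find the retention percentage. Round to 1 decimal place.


R = e^(-t/S)
-t/S = -13/1 = -13.0
R = e^(-13.0) = 2e-06
Percentage = 2e-06 * 100
= 0.0


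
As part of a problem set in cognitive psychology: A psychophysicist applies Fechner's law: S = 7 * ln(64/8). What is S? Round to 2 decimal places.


S = 7 * ln(64/8)
I/I0 = 8.0
ln(8.0) = 2.0794
S = 7 * 2.0794
= 14.56


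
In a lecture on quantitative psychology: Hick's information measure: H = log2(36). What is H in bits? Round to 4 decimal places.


H = log2(n)
H = log2(36)
= 5.1699


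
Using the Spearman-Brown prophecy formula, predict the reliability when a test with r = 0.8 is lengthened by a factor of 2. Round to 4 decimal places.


r_new = n*r / (1 + (n-1)*r)
Numerator = 2 * 0.8 = 1.6
Denominator = 1 + 1 * 0.8 = 1.8
r_new = 1.6 / 1.8
= 0.8889


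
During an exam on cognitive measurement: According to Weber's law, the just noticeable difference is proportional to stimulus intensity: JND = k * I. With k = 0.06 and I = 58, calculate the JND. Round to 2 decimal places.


JND = k * I
JND = 0.06 * 58
= 3.48


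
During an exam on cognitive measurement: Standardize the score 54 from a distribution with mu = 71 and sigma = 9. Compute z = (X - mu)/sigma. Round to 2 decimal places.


z = (X - mu) / sigma
= (54 - 71) / 9
= -17 / 9
= -1.89


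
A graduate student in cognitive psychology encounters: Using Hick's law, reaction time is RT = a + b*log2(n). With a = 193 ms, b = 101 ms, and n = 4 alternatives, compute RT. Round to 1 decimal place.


RT = 193 + 101 * log2(4)
log2(4) = 2.0
RT = 193 + 101 * 2.0
= 193 + 202.0
= 395.0 ms


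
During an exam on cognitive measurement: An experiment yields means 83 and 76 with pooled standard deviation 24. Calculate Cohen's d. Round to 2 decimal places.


Cohen's d = (M1 - M2) / S_pooled
= (83 - 76) / 24
= 7 / 24
= 0.29


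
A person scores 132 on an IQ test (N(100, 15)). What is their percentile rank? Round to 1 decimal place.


z = (IQ - mean) / SD
z = (132 - 100) / 15 = 2.1333
Percentile = Phi(2.1333) * 100
Phi(2.1333) = 0.98355
= 98.4


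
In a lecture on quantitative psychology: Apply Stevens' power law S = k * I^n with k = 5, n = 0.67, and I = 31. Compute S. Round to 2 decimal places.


S = 5 * 31^0.67
31^0.67 = 9.9819
S = 5 * 9.9819
= 49.91


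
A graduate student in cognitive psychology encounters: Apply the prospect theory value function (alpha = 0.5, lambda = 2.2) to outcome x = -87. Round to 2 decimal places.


Since x = -87 < 0, use v(x) = -lambda*(-x)^alpha
(-x) = 87
87^0.5 = 9.3274
v(-87) = -2.2 * 9.3274
= -20.52


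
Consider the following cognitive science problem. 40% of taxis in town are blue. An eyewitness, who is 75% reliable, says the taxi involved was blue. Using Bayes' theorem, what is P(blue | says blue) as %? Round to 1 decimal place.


P(blue | says blue) = P(says blue | blue)*P(blue) / [P(says blue | blue)*P(blue) + P(says blue | not blue)*P(not blue)]
Numerator = 0.75 * 0.4 = 0.3
False identification = 0.25 * 0.6 = 0.15
P = 0.3 / (0.3 + 0.15)
= 0.3 / 0.45
As percentage = 66.7


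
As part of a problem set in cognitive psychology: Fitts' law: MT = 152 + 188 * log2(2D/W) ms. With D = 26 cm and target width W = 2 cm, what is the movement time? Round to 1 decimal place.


MT = 152 + 188 * log2(2*26/2)
2D/W = 26.0
log2(26.0) = 4.7004
MT = 152 + 188 * 4.7004
= 1035.7 ms


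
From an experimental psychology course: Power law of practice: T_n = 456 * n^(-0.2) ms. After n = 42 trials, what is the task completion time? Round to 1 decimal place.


T_n = 456 * 42^(-0.2)
42^(-0.2) = 0.473533
T_n = 456 * 0.473533
= 215.9 ms


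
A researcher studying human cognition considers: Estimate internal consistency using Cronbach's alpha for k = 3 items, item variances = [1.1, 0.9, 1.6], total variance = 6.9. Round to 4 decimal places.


alpha = (k/(k-1)) * (1 - sum(s_i^2)/s_total^2)
sum(item variances) = 3.6
k/(k-1) = 3/2 = 1.5
1 - 3.6/6.9 = 1 - 0.521739 = 0.478261
alpha = 1.5 * 0.478261
= 0.7174


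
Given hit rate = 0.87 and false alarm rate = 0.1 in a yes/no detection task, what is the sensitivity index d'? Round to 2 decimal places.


d' = z(HR) - z(FAR)
z(0.87) = 1.1264
z(0.1) = -1.2816
d' = 1.1264 - -1.2816
= 2.41


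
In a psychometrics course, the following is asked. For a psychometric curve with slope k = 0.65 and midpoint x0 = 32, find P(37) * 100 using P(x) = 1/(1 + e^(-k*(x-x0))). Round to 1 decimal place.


P(x) = 1/(1 + e^(-0.65*(37 - 32)))
Exponent = -0.65 * 5 = -3.25
e^(-3.25) = 0.038774
P = 1/(1 + 0.038774) = 0.962673
Percentage = 96.3


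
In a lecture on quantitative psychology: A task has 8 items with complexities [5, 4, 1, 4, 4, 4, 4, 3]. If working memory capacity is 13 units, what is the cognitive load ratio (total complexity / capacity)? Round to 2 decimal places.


Total complexity = 5 + 4 + 1 + 4 + 4 + 4 + 4 + 3 = 29
Load = total / capacity = 29 / 13
= 2.23


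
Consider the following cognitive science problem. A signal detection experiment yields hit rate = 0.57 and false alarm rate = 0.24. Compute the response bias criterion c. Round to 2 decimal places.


c = -0.5 * (z(HR) + z(FAR))
z(0.57) = 0.1764
z(0.24) = -0.7063
c = -0.5 * (0.1764 + -0.7063)
= -0.5 * -0.5299
= 0.26


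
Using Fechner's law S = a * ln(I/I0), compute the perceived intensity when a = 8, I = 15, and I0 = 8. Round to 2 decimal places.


S = 8 * ln(15/8)
I/I0 = 1.875
ln(1.875) = 0.6286
S = 8 * 0.6286
= 5.03


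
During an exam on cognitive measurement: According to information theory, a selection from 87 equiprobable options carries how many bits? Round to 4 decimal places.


H = log2(n)
H = log2(87)
= 6.4429


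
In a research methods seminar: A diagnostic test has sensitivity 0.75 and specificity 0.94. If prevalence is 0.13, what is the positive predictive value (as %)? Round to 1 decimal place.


PPV = (sens * prev) / (sens * prev + (1-spec) * (1-prev))
Numerator = 0.75 * 0.13 = 0.0975
P(positive and no disease) = (1 - spec) * (1 - prev) = (1 - 0.94) * (1 - 0.13) = 0.0522
Denominator = 0.0975 + 0.0522 = 0.1497
PPV = 0.0975 / 0.1497 = 0.651303
As percentage = 65.1


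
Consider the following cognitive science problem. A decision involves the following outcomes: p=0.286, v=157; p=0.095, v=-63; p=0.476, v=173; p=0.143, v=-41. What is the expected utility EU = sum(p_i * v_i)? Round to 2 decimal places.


EU = sum(p_i * v_i)
0.286 * 157 = 44.902
0.095 * -63 = -5.985
0.476 * 173 = 82.348
0.143 * -41 = -5.863
EU = 44.902 + -5.985 + 82.348 + -5.863
= 115.40


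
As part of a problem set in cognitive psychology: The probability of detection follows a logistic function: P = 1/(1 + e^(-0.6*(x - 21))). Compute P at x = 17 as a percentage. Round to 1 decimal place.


P(x) = 1/(1 + e^(-0.6*(17 - 21)))
Exponent = -0.6 * -4 = 2.4
e^(2.4) = 11.023176
P = 1/(1 + 11.023176) = 0.083173
Percentage = 8.3


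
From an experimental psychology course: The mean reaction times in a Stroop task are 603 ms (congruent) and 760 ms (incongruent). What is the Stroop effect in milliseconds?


Stroop effect = RT(incongruent) - RT(congruent)
= 760 - 603
= 157 ms


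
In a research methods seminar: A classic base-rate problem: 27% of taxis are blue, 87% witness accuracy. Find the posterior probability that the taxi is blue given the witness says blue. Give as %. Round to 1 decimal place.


P(blue | says blue) = P(says blue | blue)*P(blue) / [P(says blue | blue)*P(blue) + P(says blue | not blue)*P(not blue)]
Numerator = 0.87 * 0.27 = 0.2349
False identification = 0.13 * 0.73 = 0.0949
P = 0.2349 / (0.2349 + 0.0949)
= 0.2349 / 0.3298
As percentage = 71.2


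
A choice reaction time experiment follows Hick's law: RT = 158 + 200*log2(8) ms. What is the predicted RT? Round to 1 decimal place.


RT = 158 + 200 * log2(8)
log2(8) = 3.0
RT = 158 + 200 * 3.0
= 158 + 600.0
= 758.0 ms


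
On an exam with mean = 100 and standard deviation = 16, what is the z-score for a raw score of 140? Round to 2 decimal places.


z = (X - mu) / sigma
= (140 - 100) / 16
= 40 / 16
= 2.50


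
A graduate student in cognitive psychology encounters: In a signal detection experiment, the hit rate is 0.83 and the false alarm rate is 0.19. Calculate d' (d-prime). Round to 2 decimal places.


d' = z(HR) - z(FAR)
z(0.83) = 0.9542
z(0.19) = -0.8779
d' = 0.9542 - -0.8779
= 1.83


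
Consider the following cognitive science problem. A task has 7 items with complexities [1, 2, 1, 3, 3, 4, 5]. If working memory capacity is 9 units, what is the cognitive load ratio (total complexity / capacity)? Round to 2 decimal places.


Total complexity = 1 + 2 + 1 + 3 + 3 + 4 + 5 = 19
Load = total / capacity = 19 / 9
= 2.11


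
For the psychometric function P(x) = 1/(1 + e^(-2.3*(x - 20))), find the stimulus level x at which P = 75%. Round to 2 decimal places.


At P = 0.75: 0.75 = 1/(1 + e^(-k*(x-x0)))
Solving: e^(-k*(x-x0)) = 1/3
x = x0 + ln(3)/k
ln(3) = 1.0986
x = 20 + 1.0986/2.3
= 20 + 0.4777
= 20.48


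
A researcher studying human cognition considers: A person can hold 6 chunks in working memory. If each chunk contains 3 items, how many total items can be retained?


Total items = chunks * items_per_chunk
= 6 * 3
= 18


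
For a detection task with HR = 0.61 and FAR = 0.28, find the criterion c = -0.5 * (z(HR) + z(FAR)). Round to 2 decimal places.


c = -0.5 * (z(HR) + z(FAR))
z(0.61) = 0.2793
z(0.28) = -0.5828
c = -0.5 * (0.2793 + -0.5828)
= -0.5 * -0.3035
= 0.15


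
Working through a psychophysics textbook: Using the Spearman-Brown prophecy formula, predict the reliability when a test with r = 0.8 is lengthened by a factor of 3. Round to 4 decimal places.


r_new = n*r / (1 + (n-1)*r)
Numerator = 3 * 0.8 = 2.4
Denominator = 1 + 2 * 0.8 = 2.6
r_new = 2.4 / 2.6
= 0.9231
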